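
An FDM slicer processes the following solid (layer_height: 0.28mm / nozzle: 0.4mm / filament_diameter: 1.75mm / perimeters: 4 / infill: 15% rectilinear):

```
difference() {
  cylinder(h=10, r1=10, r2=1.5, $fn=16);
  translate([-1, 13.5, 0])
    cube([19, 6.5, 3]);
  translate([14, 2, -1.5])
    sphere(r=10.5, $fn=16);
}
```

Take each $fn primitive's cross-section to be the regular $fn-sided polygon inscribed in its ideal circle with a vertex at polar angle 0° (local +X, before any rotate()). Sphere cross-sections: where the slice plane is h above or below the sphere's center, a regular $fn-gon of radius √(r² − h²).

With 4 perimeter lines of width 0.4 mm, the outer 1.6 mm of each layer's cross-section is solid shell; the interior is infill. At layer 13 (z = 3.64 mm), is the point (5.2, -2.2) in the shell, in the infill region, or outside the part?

At z = 3.64 mm: the cone contributes a regular 16-gon of circumradius 6.906 (interpolated between r1=10 and r2=1.5 at t=0.364); the cube at (-1, 13.5) does not reach this height (z outside [0, 3]); the r=10.5 sphere at (14, 2) slices to a regular 16-gon of circumradius 9.156 (√(r²−h²) with h=5.14 from center); Taking the first minus the rest: starting from the cone, the r=10.5 sphere at (14, 2) partially overlaps it — only the 8.17 mm² overlap (of its 256.64 mm²) is removed, clipping the outline — 1 connected region. Overall, the cross-section is a single solid region. The nearest boundary edge runs (5.54, -1.50)→(6.34, -2.70); distance from the point to it = 0.67 mm. The point is inside the cross-section, 0.67 mm from the nearest boundary — within the 1.6 mm shell band (4 × 0.4).

shell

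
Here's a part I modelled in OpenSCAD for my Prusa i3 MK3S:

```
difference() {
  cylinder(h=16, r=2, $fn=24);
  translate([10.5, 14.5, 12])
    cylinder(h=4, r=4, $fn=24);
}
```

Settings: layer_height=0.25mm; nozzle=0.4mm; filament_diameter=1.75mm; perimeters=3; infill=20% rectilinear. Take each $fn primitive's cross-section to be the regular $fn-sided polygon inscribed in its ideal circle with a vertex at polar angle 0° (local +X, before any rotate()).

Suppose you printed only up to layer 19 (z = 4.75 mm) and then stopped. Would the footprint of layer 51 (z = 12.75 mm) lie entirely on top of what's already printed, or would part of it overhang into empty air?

Compare the two slices. At z = 4.75: the r=2 cylinder gives a regular 24-gon of circumradius 2 (constant along its height) (area = (24/2)·2.000²·sin(360°/24) = 12.42 mm²); the cylinder at (10.5, 14.5) is absent (z outside [12, 16]); Taking the first minus the rest: none of the subtracted shapes is present at this height, so the r=2 cylinder is unchanged — area = 12.42 mm². At z = 12.75: the cylinder: section is a regular 24-gon, circumradius r=2 (area = (24/2)·2.000²·sin(360°/24) = 12.42 mm²); the r=4 cylinder at (10.5, 14.5) gives a regular 24-gon of circumradius 4 (constant along its height) (area = (24/2)·4.000²·sin(360°/24) = 49.69 mm²); Subtracting the remaining from the first: starting from the r=2 cylinder (12.42 mm²), the r=4 cylinder at (10.5, 14.5) misses the remaining region (no effect) — area = 12.42 mm². Checking containment: the cross-section at z = 12.75 is a subset of the cross-section at z = 4.75.

entirely on top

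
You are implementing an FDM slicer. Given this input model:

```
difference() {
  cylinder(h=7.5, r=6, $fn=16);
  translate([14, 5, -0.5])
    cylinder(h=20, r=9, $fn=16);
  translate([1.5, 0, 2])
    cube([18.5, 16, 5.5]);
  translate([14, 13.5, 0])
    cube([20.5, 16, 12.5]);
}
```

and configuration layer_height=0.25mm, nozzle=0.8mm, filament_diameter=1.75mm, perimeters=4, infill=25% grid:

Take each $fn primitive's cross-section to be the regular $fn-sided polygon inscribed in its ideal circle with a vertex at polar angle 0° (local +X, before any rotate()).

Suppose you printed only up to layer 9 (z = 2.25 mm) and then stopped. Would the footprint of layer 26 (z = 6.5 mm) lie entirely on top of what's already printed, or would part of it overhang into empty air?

entirely on top

Compare the two slices. At z = 2.25: the r=6 cylinder contributes a regular 16-gon of circumradius 6 (area = (16/2)·6.000²·sin(360°/16) = 110.21 mm²); the cylinder at (14, 5): section is a regular 16-gon, circumradius r=9 (area = (16/2)·9.000²·sin(360°/16) = 247.98 mm²); the cube at (1.5, 0) is present — its section is the full 18.5×16 rectangle (area 296.00 mm²); the 20.5×16 cube at (14, 13.5) contributes its full rectangle (area 328.00 mm²); Taking the first minus the rest: starting from the r=6 cylinder (110.21 mm²), the r=9 cylinder at (14, 5) partially overlaps it — only the 0.00 mm² overlap (of its 247.98 mm²) is removed, clipping the outline; the 18.5×16 cube at (1.5, 0) partially overlaps it — only the 18.77 mm² overlap (of its 296.00 mm²) is removed, clipping the outline; the 20.5×16 cube at (14, 13.5) misses the remaining region (no effect) — area = 91.44 mm². At z = 6.5: the r=6 cylinder contributes a regular 16-gon of circumradius 6 (area = (16/2)·6.000²·sin(360°/16) = 110.21 mm²); the r=9 cylinder at (14, 5) gives a regular 16-gon of circumradius 9 (constant along its height) (area = (16/2)·9.000²·sin(360°/16) = 247.98 mm²); the 18.5×16 cube at (1.5, 0) contributes its full rectangle (area 296.00 mm²); the cube at (14, 13.5) (footprint 20.5×16) is included at this height (area 328.00 mm²); Subtracting the remaining from the first: starting from the r=6 cylinder (110.21 mm²), the r=9 cylinder at (14, 5) partially overlaps it — only the 0.00 mm² overlap (of its 247.98 mm²) is removed, clipping the outline; the 18.5×16 cube at (1.5, 0) partially overlaps it — only the 18.77 mm² overlap (of its 296.00 mm²) is removed, clipping the outline; the 20.5×16 cube at (14, 13.5) misses the remaining region (no effect) — area = 91.44 mm². Checking containment: the cross-section at z = 6.5 is a subset of the cross-section at z = 2.25.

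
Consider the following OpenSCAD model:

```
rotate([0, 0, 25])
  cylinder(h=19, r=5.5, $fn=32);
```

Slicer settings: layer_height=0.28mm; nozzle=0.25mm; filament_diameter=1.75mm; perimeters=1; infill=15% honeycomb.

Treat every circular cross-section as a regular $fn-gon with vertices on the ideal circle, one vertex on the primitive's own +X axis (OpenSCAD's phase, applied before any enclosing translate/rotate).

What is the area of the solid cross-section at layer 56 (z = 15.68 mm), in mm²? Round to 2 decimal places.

94.42 mm²

At z = 15.68 mm: the r=5.5 cylinder gives a regular 32-gon of circumradius 5.5 (constant along its height) (area = (32/2)·5.500²·sin(360°/32) = 94.42 mm²); (whole slice rotated 25° about Z — lengths, areas and connectivity unchanged). Overall, the cross-section is a single solid region. Net area = 94.42 mm².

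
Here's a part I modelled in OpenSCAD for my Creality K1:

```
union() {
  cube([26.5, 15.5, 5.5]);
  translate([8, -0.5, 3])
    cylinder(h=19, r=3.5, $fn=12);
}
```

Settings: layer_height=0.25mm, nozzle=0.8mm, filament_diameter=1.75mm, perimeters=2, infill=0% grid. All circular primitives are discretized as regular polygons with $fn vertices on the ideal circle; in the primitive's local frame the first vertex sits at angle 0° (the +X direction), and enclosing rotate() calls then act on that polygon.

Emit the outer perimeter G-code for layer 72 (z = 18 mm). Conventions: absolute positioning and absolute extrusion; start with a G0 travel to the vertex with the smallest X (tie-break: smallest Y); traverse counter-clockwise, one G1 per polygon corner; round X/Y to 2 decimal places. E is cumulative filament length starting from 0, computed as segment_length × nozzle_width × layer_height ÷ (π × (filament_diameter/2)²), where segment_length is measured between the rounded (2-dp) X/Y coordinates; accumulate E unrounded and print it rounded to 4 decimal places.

At z = 18 mm: the cube is absent (z outside [0, 5.5]); the cylinder at (8, -0.5): section is a regular 12-gon, circumradius r=3.5; Combining (union): only the r=3.5 cylinder at (8, -0.5) is present, so the union is just that shape — 1 connected region. The outline is a single polygon with 12 vertices. Extrusion per mm of travel: 0.8 × 0.25 / (π × 0.875²) = 0.083150. Accumulating E over each segment gives final E = 1.8074.

G0 X4.50 Y-0.50 Z18.00
G1 X4.97 Y-2.25 E0.1507
G1 X6.25 Y-3.53 E0.3012
G1 X8.00 Y-4.00 E0.4519
G1 X9.75 Y-3.53 E0.6025
G1 X11.03 Y-2.25 E0.7530
G1 X11.50 Y-0.50 E0.9037
G1 X11.03 Y1.25 E1.0544
G1 X9.75 Y2.53 E1.2049
G1 X8.00 Y3.00 E1.3556
G1 X6.25 Y2.53 E1.5062
G1 X4.97 Y1.25 E1.6568
G1 X4.50 Y-0.50 E1.8074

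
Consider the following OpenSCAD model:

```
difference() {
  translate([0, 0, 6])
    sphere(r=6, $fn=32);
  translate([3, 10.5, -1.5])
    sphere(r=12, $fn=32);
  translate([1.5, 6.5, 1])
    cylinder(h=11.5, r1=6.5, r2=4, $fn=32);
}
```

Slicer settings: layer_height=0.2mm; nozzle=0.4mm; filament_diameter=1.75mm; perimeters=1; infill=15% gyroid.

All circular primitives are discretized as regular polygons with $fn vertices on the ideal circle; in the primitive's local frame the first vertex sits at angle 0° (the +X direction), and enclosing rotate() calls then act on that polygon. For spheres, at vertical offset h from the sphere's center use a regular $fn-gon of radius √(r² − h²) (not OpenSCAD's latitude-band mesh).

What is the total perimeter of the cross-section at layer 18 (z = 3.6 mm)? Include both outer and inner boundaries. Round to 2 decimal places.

At z = 3.6 mm: the sphere: section is a regular 32-gon, circumradius = √(r²−h²) = √(6²−2.4²) = 5.499 (perimeter = 2·32·5.499·sin(180°/32) = 34.50 mm); the sphere at (3, 10.5): section is a regular 32-gon, circumradius = √(r²−h²) = √(12²−5.1²) = 10.862 (perimeter = 2·32·10.862·sin(180°/32) = 68.14 mm); the cone at (1.5, 6.5) (r1=6.5→r2=4) has section circumradius 5.935 here — a regular 32-gon (perimeter = 2·32·5.935·sin(180°/32) = 37.23 mm); After the difference (first − rest): starting from the r=6 sphere, the r=12 sphere at (3, 10.5) partially overlaps it — only the 41.12 mm² overlap (of its 368.30 mm²) is removed, clipping the outline; the cone at (1.5, 6.5) misses the remaining region (no effect) — boundary = 31.25 mm. Overall, the cross-section is a single solid region. Total boundary length (outer) = 31.25 mm.

31.25 mm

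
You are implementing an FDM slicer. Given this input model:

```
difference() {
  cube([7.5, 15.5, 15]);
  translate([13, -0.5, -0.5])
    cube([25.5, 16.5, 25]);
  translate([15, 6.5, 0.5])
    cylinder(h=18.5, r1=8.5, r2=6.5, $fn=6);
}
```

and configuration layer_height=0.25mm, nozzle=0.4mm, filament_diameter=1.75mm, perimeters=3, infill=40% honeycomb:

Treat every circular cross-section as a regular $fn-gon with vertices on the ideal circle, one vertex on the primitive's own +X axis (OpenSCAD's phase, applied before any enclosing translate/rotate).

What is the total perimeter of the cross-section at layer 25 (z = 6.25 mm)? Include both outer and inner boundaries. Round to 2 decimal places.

At z = 6.25 mm: the cube (footprint 7.5×15.5) is included at this height (perimeter 46.00 mm); the 25.5×16.5 cube at (13, -0.5) contributes its full rectangle (perimeter 84.00 mm); the cone at (15, 6.5): at t=0.311 of its height the radius interpolates to r₁+(r₂−r₁)t = 7.878, giving a regular 6-gon of that circumradius (perimeter = 2·6·7.878·sin(180°/6) = 47.27 mm); Taking the first minus the rest: starting from the 7.5×15.5 cube, the 25.5×16.5 cube at (13, -0.5) misses the remaining region (no effect); the cone at (15, 6.5) partially overlaps it — only the 0.25 mm² overlap (of its 161.26 mm²) is removed, clipping the outline — boundary = 46.20 mm. Overall, the cross-section is a single solid region. Total boundary length (outer) = 46.20 mm.

46.20 mm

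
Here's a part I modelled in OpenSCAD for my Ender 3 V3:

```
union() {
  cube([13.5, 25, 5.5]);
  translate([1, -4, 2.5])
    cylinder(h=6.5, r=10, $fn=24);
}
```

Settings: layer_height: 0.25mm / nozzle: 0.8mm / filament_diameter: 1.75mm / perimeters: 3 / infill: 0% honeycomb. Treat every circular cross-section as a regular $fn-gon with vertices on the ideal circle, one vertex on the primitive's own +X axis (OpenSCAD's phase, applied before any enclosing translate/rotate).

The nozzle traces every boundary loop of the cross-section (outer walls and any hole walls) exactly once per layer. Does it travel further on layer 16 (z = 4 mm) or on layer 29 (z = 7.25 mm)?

layer 16 (z = 4 mm)

Layer 16 (z = 4): the cube is present — its section is the full 13.5×25 rectangle (perimeter 77.00 mm); the r=10 cylinder at (1, -4) contributes a regular 24-gon of circumradius 10 (perimeter = 2·24·10.000·sin(180°/24) = 62.65 mm); Combining (union): the regions partially overlap (shared area 44.91 mm²), so the edge portions inside another operand are dropped and the merged outline is re-measured after clipping — boundary = 111.18 mm. So its perimeter = 111.18 mm. Layer 29 (z = 7.25): the cube does not reach this height (z outside [0, 5.5]); the r=10 cylinder at (1, -4) gives a regular 24-gon of circumradius 10 (constant along its height) (perimeter = 2·24·10.000·sin(180°/24) = 62.65 mm); Combining (union): only the r=10 cylinder at (1, -4) is present, so the union is just that shape — boundary = 62.65 mm. So its perimeter = 62.65 mm. Layer 16 is larger (111.18 vs 62.65 mm).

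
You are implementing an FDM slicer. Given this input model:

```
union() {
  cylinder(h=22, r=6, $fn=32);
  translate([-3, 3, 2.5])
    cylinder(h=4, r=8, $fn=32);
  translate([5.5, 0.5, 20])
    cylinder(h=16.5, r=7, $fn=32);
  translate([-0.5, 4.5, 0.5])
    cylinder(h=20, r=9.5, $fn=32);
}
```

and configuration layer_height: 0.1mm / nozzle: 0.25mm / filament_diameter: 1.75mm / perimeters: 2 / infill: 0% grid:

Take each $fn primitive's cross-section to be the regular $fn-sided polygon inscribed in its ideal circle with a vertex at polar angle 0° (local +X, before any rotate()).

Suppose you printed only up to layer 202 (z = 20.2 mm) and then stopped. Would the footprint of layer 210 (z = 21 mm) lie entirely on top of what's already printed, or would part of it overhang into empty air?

entirely on top

Compare the two slices. At z = 20.2: the cylinder: section is a regular 32-gon, circumradius r=6 (area = (32/2)·6.000²·sin(360°/32) = 112.37 mm²); the cylinder at (-3, 3) does not reach this height (z outside [2.5, 6.5]); the cylinder at (5.5, 0.5): section is a regular 32-gon, circumradius r=7 (area = (32/2)·7.000²·sin(360°/32) = 152.95 mm²); the cylinder at (-0.5, 4.5): section is a regular 32-gon, circumradius r=9.5 (area = (32/2)·9.500²·sin(360°/32) = 281.71 mm²); Combining (union): the regions partially overlap — summed areas 547.03 mm² minus the doubly-counted overlap 202.67 mm² gives 344.36 mm² — area = 344.36 mm². At z = 21: the cylinder: section is a regular 32-gon, circumradius r=6 (area = (32/2)·6.000²·sin(360°/32) = 112.37 mm²); the cylinder at (-3, 3) is not intersected at this z (z outside [2.5, 6.5]); the r=7 cylinder at (5.5, 0.5) contributes a regular 32-gon of circumradius 7 (area = (32/2)·7.000²·sin(360°/32) = 152.95 mm²); the cylinder at (-0.5, 4.5) does not reach this height (z outside [0.5, 20.5]); Taking the union: the regions partially overlap — summed areas 265.32 mm² minus the doubly-counted overlap 62.06 mm² gives 203.27 mm² — area = 203.27 mm². Checking containment: the cross-section at z = 21 is a subset of the cross-section at z = 20.2.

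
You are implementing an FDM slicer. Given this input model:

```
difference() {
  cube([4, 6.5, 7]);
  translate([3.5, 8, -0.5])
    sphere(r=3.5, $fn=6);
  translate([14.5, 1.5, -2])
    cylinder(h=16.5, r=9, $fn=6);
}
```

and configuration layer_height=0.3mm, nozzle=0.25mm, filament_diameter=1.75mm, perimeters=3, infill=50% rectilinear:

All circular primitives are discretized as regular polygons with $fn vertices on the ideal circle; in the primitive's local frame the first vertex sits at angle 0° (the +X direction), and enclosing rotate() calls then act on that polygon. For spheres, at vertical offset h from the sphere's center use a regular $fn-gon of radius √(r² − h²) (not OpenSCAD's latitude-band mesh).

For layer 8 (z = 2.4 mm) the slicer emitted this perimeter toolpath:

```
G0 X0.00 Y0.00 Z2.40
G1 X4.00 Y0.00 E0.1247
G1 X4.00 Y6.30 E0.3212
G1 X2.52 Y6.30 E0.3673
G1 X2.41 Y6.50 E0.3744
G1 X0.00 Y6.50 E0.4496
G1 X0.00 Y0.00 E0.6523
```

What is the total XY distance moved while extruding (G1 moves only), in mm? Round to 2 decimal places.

Sum the Euclidean lengths of each G1 segment: total = 20.92 mm.

20.92 mm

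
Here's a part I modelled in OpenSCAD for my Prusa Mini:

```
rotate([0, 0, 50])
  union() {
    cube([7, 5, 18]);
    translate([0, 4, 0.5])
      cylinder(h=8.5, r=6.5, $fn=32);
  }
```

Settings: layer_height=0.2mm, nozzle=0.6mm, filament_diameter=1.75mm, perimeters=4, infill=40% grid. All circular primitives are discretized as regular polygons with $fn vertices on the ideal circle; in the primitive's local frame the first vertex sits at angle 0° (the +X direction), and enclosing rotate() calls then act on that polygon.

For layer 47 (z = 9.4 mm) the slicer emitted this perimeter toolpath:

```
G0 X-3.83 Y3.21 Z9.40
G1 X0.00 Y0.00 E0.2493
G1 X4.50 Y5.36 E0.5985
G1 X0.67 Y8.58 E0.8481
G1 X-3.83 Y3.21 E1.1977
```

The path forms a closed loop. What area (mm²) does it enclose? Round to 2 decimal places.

35.02 mm²

Apply the shoelace formula to the sequence of (X, Y) vertices; enclosed area = 35.02 mm².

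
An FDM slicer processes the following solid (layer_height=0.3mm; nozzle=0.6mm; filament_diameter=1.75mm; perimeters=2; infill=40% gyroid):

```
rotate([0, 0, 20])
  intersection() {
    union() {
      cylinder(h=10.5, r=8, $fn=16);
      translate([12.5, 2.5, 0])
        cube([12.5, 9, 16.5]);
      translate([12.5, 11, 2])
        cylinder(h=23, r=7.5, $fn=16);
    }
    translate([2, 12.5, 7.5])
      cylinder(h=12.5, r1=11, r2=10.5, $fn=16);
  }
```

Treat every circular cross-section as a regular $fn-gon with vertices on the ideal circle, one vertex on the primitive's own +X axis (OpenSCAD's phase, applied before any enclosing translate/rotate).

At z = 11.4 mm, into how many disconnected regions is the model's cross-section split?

1

At z = 11.4 mm: the cylinder does not reach this height (z outside [0, 10.5]); the 12.5×9 cube at (12.5, 2.5) contributes its full rectangle; the r=7.5 cylinder at (12.5, 11) contributes a regular 16-gon of circumradius 7.5; Merging all regions: the regions partially overlap (shared area 46.78 mm²), so overlapping operands fuse into one piece — 1 connected region; the cone at (2, 12.5) (r1=11→r2=10.5) has section circumradius 10.844 here — a regular 16-gon; Taking the intersection: the cone at (2, 12.5) partially overlaps that combined region; clipping to the common part keeps 74.72 mm² — 1 connected region; (rotated 20° about Z; rotation is an isometry so areas/perimeters/island counts are preserved). The result has 1 disconnected region.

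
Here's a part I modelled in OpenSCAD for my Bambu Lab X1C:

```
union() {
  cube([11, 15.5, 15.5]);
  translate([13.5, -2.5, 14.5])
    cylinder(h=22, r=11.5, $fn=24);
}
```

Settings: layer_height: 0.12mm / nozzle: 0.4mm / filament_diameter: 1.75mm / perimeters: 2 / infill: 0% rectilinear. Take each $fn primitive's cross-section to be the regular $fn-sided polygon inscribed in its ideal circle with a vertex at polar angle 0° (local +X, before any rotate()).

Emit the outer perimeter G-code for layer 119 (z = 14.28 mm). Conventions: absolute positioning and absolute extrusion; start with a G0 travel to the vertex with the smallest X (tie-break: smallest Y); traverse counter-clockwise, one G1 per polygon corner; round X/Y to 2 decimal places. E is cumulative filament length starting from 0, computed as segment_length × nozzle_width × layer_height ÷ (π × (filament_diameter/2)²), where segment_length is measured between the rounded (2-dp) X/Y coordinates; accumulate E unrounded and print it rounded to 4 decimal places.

At z = 14.28 mm: the cube is present — its section is the full 11×15.5 rectangle; the cylinder at (13.5, -2.5) is not intersected at this z (z outside [14.5, 36.5]); Taking the union: only the 11×15.5 cube is present, so the union is just that shape — 1 connected region. The outline is a single polygon with 4 vertices. Extrusion per mm of travel: 0.4 × 0.12 / (π × 0.875²) = 0.019956. Accumulating E over each segment gives final E = 1.0577.

G0 X0.00 Y0.00 Z14.28
G1 X11.00 Y0.00 E0.2195
G1 X11.00 Y15.50 E0.5288
G1 X0.00 Y15.50 E0.7484
G1 X0.00 Y0.00 E1.0577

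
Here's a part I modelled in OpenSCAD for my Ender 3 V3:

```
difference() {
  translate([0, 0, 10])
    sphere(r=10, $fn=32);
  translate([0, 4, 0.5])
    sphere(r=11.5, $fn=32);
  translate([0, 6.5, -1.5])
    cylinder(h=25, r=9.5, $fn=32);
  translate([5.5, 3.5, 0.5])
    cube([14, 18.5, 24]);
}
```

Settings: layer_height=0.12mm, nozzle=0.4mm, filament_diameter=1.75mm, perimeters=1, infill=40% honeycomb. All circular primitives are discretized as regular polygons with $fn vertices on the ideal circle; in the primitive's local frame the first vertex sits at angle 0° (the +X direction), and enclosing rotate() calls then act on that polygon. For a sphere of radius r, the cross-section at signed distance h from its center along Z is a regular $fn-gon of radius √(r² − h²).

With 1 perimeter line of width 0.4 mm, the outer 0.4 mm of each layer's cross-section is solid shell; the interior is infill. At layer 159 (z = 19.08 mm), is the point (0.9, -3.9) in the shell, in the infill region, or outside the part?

At z = 19.08 mm: the r=10 sphere slices to a regular 32-gon of circumradius 4.190 (√(r²−h²) with h=9.08 from center); the sphere at (0, 4) does not reach this height (|z−center|=18.580 > r=11.5); the r=9.5 cylinder at (0, 6.5) gives a regular 32-gon of circumradius 9.5 (constant along its height); the 14×18.5 cube at (5.5, 3.5) contributes its full rectangle; Subtracting the remaining from the first: starting from the r=10 sphere, the r=9.5 cylinder at (0, 6.5) partially overlaps it — only the 48.72 mm² overlap (of its 281.71 mm²) is removed, clipping the outline; the 14×18.5 cube at (5.5, 3.5) misses the remaining region (no effect) — 1 connected region. Overall, the cross-section is a single solid region. The nearest boundary edge runs (1.60, -3.87)→(0.82, -4.11); distance from the point to it = 0.18 mm. The point is inside the cross-section, 0.18 mm from the nearest boundary — within the 0.4 mm shell band (1 × 0.4).

shell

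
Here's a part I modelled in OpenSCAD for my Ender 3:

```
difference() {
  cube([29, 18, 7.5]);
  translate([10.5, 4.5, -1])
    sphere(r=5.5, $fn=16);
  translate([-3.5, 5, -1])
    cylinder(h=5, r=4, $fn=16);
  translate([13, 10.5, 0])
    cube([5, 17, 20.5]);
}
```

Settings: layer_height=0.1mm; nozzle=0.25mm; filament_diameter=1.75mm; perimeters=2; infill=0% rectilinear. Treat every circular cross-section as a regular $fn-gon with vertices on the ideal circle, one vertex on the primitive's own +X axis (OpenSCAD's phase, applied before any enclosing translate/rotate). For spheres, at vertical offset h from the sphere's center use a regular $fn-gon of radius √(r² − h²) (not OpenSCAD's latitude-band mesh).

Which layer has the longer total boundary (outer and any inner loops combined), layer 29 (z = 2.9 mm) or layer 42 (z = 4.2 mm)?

Layer 29 (z = 2.9): the cube (footprint 29×18) is included at this height (perimeter 94.00 mm); the sphere at (10.5, 4.5): section is a regular 16-gon, circumradius = √(r²−h²) = √(5.5²−3.9²) = 3.878 (perimeter = 2·16·3.878·sin(180°/16) = 24.21 mm); the r=4 cylinder at (-3.5, 5) contributes a regular 16-gon of circumradius 4 (perimeter = 2·16·4.000·sin(180°/16) = 24.97 mm); the 5×17 cube at (13, 10.5) contributes its full rectangle (perimeter 44.00 mm); Taking the first minus the rest: starting from the 29×18 cube, the r=5.5 sphere at (10.5, 4.5) lies wholly inside it (removes its full 46.04 mm² and its 24.21 mm outline becomes a hole wall); the r=4 cylinder at (-3.5, 5) partially overlaps it — only the 1.12 mm² overlap (of its 48.98 mm²) is removed, clipping the outline; the 5×17 cube at (13, 10.5) partially overlaps it — only the 37.50 mm² overlap (of its 85.00 mm²) is removed, clipping the outline — boundary (outer + 1 inner loop) = 133.39 mm. So its perimeter = 133.39 mm. Layer 42 (z = 4.2): the cube (footprint 29×18) is included at this height (perimeter 94.00 mm); the r=5.5 sphere at (10.5, 4.5) slices to a regular 16-gon of circumradius 1.792 (√(r²−h²) with h=5.2 from center) (perimeter = 2·16·1.792·sin(180°/16) = 11.19 mm); the cylinder at (-3.5, 5) is absent (z outside [-1, 4]); the 5×17 cube at (13, 10.5) contributes its full rectangle (perimeter 44.00 mm); Subtracting the remaining from the first: starting from the 29×18 cube, the r=5.5 sphere at (10.5, 4.5) lies wholly inside it (removes its full 9.83 mm² and its 11.19 mm outline becomes a hole wall); the 5×17 cube at (13, 10.5) partially overlaps it — only the 37.50 mm² overlap (of its 85.00 mm²) is removed, clipping the outline — boundary (outer + 1 inner loop) = 120.19 mm. So its perimeter = 120.19 mm. Layer 29 is larger (133.39 vs 120.19 mm).

layer 29 (z = 2.9 mm)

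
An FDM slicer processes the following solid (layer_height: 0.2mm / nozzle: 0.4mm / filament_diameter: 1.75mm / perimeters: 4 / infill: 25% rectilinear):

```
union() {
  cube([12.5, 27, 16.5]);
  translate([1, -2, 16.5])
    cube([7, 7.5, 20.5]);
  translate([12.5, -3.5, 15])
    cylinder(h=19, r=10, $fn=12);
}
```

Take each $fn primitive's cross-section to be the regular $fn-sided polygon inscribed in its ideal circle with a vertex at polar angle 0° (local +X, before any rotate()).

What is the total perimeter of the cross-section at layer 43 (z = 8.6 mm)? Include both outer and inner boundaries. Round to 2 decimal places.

At z = 8.6 mm: the cube is present — its section is the full 12.5×27 rectangle (perimeter 79.00 mm); the cube at (1, -2) is absent (z outside [16.5, 37]); the cylinder at (12.5, -3.5) does not reach this height (z outside [15, 34]); Taking the union: only the 12.5×27 cube is present, so the union is just that shape — boundary = 79.00 mm. Overall, the cross-section is a single solid region. Total boundary length (outer) = 79.00 mm.

79.00 mm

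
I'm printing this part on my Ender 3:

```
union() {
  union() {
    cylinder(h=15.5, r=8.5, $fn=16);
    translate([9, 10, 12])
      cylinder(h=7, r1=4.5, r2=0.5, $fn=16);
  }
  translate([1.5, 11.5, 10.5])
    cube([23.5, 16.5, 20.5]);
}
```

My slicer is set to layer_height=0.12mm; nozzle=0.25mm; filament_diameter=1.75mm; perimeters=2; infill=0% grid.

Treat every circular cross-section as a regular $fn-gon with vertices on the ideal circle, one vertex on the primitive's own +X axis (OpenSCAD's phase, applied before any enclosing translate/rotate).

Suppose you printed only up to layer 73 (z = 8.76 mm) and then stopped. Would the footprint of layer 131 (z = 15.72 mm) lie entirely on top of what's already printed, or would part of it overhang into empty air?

Compare the two slices. At z = 8.76: the cylinder: section is a regular 16-gon, circumradius r=8.5 (area = (16/2)·8.500²·sin(360°/16) = 221.19 mm²); the cone at (9, 10) is not intersected at this z (z outside [12, 19]); Merging all regions: only the r=8.5 cylinder is present, so the union is just that shape — area = 221.19 mm²; the cube at (1.5, 11.5) is absent (z outside [10.5, 31]); Combining (union): only the result so far is present, so the union is just that shape — area = 221.19 mm². At z = 15.72: the cylinder is absent (z outside [0, 15.5]); the cone at (9, 10) contributes a regular 16-gon of circumradius 2.374 (interpolated between r1=4.5 and r2=0.5 at t=0.531) (area = (16/2)·2.374²·sin(360°/16) = 17.26 mm²); Merging all regions: only the cone at (9, 10) is present, so the union is just that shape — area = 17.26 mm²; the cube at (1.5, 11.5) is present — its section is the full 23.5×16.5 rectangle (area 387.75 mm²); Taking the union: the regions partially overlap — summed areas 405.01 mm² minus the doubly-counted overlap 2.12 mm² gives 402.89 mm² — area = 402.89 mm². Checking containment: at z = 15.72 the cross-section extends beyond the z = 8.76 cross-section by about 402.89 mm².

part overhangs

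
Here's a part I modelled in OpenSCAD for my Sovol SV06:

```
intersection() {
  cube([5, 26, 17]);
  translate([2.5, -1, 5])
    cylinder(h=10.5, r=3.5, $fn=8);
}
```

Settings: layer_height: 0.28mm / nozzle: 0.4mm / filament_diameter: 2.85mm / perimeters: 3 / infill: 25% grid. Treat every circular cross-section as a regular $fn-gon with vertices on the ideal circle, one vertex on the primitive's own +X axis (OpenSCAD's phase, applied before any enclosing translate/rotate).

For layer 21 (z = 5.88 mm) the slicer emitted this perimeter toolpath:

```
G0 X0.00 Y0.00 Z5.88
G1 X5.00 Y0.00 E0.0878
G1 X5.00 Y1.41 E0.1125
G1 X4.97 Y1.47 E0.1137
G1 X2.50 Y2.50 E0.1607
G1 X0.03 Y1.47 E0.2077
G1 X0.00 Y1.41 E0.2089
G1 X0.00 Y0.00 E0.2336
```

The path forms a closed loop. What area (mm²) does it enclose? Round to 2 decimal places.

9.89 mm²

Apply the shoelace formula to the sequence of (X, Y) vertices; enclosed area = 9.89 mm².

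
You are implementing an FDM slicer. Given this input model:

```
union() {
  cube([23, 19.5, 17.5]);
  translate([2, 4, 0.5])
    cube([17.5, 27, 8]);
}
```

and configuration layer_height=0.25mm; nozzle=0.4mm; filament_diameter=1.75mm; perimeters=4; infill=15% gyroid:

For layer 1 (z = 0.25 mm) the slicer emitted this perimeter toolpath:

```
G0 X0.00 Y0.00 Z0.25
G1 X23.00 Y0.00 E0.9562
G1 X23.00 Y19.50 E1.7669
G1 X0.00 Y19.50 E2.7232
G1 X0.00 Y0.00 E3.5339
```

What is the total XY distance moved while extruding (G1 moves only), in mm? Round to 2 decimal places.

85.00 mm

Sum the Euclidean lengths of each G1 segment: total = 85.00 mm.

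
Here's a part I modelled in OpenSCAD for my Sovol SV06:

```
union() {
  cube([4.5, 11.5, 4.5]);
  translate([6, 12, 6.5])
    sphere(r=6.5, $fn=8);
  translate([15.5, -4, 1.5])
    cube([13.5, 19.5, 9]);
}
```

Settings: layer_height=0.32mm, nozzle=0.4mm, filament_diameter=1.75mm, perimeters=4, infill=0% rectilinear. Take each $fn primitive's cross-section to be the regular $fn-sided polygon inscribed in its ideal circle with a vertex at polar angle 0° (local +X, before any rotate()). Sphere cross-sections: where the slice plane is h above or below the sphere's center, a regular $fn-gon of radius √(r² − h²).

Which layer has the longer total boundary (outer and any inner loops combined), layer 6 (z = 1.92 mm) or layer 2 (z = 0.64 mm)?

Layer 6 (z = 1.92): the cube is present — its section is the full 4.5×11.5 rectangle (perimeter 32.00 mm); the sphere at (6, 12): section is a regular 8-gon, circumradius = √(r²−h²) = √(6.5²−4.58²) = 4.612 (perimeter = 2·8·4.612·sin(180°/8) = 28.24 mm); the cube at (15.5, -4) is present — its section is the full 13.5×19.5 rectangle (perimeter 66.00 mm); Combining (union): the regions partially overlap (shared area 7.09 mm²), so the edge portions inside another operand are dropped and the merged outline is re-measured after clipping — boundary = 114.95 mm. So its perimeter = 114.95 mm. Layer 2 (z = 0.64): the 4.5×11.5 cube contributes its full rectangle (perimeter 32.00 mm); the r=6.5 sphere at (6, 12) slices to a regular 8-gon of circumradius 2.813 (√(r²−h²) with h=5.86 from center) (perimeter = 2·8·2.813·sin(180°/8) = 17.22 mm); the cube at (15.5, -4) is absent (z outside [1.5, 10.5]); Merging all regions: the regions partially overlap (shared area 1.24 mm²), so the edge portions inside another operand are dropped and the merged outline is re-measured after clipping — boundary = 44.28 mm. So its perimeter = 44.28 mm. Layer 6 is larger (114.95 vs 44.28 mm).

layer 6 (z = 1.92 mm)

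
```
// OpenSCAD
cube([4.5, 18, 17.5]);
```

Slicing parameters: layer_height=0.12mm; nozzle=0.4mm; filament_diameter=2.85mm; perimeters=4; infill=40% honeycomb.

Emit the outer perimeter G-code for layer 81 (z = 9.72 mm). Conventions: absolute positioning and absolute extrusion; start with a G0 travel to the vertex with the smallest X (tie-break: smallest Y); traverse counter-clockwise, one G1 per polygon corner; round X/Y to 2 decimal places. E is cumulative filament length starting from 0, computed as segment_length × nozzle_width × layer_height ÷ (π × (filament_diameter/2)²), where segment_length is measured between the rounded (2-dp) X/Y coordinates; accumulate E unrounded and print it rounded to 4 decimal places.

At z = 9.72 mm: the cube (footprint 4.5×18) is included at this height. The outline is a single polygon with 4 vertices. Extrusion per mm of travel: 0.4 × 0.12 / (π × 1.425²) = 0.007524. Accumulating E over each segment gives final E = 0.3386.

G0 X0.00 Y0.00 Z9.72
G1 X4.50 Y0.00 E0.0339
G1 X4.50 Y18.00 E0.1693
G1 X0.00 Y18.00 E0.2032
G1 X0.00 Y0.00 E0.3386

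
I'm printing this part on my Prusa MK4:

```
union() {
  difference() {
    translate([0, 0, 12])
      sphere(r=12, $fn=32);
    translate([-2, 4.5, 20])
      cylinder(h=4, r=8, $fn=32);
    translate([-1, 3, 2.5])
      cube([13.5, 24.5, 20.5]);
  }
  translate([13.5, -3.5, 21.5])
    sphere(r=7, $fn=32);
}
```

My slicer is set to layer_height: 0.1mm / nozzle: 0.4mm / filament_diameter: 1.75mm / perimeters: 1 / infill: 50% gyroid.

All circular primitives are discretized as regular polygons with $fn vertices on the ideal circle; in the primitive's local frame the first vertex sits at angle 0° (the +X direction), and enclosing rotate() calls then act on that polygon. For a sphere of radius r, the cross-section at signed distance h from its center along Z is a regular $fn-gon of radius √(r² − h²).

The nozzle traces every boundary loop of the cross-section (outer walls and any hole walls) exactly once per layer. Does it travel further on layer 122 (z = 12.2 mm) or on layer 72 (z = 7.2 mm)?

Layer 122 (z = 12.2): the r=12 sphere slices to a regular 32-gon of circumradius 11.998 (√(r²−h²) with h=0.2 from center) (perimeter = 2·32·11.998·sin(180°/32) = 75.27 mm); the cylinder at (-2, 4.5) does not reach this height (z outside [20, 24]); the 13.5×24.5 cube at (-1, 3) contributes its full rectangle (perimeter 76.00 mm); Subtracting the remaining from the first: starting from the r=12 sphere, the 13.5×24.5 cube at (-1, 3) partially overlaps it — only the 85.78 mm² overlap (of its 330.75 mm²) is removed, clipping the outline — boundary = 79.95 mm; the sphere at (13.5, -3.5) does not reach this height (|z−center|=9.300 > r=7); Combining (union): only the result so far is present, so the union is just that shape — boundary = 79.95 mm. So its perimeter = 79.95 mm. Layer 72 (z = 7.2): the sphere: section is a regular 32-gon, circumradius = √(r²−h²) = √(12²−4.8²) = 10.998 (perimeter = 2·32·10.998·sin(180°/32) = 68.99 mm); the cylinder at (-2, 4.5) does not reach this height (z outside [20, 24]); the cube at (-1, 3) (footprint 13.5×24.5) is included at this height (perimeter 76.00 mm); Taking the first minus the rest: starting from the r=12 sphere, the 13.5×24.5 cube at (-1, 3) partially overlaps it — only the 69.86 mm² overlap (of its 330.75 mm²) is removed, clipping the outline — boundary = 73.22 mm; the sphere at (13.5, -3.5) does not reach this height (|z−center|=14.300 > r=7); Merging all regions: only that combined region is present, so the union is just that shape — boundary = 73.22 mm. So its perimeter = 73.22 mm. Layer 122 is larger (79.95 vs 73.22 mm).

layer 122 (z = 12.2 mm)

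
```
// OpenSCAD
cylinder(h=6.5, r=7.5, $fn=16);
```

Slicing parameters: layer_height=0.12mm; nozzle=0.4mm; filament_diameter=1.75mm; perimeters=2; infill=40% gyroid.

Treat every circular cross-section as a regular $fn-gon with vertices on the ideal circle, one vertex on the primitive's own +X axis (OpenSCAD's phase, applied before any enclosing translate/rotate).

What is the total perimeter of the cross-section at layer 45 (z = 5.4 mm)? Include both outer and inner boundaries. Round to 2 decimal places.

46.82 mm

At z = 5.4 mm: the cylinder: section is a regular 16-gon, circumradius r=7.5 (perimeter = 2·16·7.500·sin(180°/16) = 46.82 mm). Overall, the cross-section is a single solid region. Total boundary length (outer) = 46.82 mm.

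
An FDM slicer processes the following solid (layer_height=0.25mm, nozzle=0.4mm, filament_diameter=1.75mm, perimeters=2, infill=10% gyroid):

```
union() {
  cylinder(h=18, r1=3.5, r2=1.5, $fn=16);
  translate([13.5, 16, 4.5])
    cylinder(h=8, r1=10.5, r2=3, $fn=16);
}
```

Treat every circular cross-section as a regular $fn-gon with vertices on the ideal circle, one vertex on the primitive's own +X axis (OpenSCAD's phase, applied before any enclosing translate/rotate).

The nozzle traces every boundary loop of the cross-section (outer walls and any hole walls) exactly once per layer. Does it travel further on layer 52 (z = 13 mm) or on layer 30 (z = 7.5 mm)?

Layer 52 (z = 13): the cone (r1=3.5→r2=1.5) has section circumradius 2.056 here — a regular 16-gon (perimeter = 2·16·2.056·sin(180°/16) = 12.83 mm); the cone at (13.5, 16) is not intersected at this z (z outside [4.5, 12.5]); Merging all regions: only the cone is present, so the union is just that shape — boundary = 12.83 mm. So its perimeter = 12.83 mm. Layer 30 (z = 7.5): the cone contributes a regular 16-gon of circumradius 2.667 (interpolated between r1=3.5 and r2=1.5 at t=0.417) (perimeter = 2·16·2.667·sin(180°/16) = 16.65 mm); the cone at (13.5, 16) (r1=10.5→r2=3) has section circumradius 7.688 here — a regular 16-gon (perimeter = 2·16·7.688·sin(180°/16) = 47.99 mm); Taking the union: the 2 present regions are separate (no shared area or edge), so areas and boundary lengths simply add and each stays a separate island — boundary = 64.64 mm. So its perimeter = 64.64 mm. Layer 30 is larger (64.64 vs 12.83 mm).

layer 30 (z = 7.5 mm)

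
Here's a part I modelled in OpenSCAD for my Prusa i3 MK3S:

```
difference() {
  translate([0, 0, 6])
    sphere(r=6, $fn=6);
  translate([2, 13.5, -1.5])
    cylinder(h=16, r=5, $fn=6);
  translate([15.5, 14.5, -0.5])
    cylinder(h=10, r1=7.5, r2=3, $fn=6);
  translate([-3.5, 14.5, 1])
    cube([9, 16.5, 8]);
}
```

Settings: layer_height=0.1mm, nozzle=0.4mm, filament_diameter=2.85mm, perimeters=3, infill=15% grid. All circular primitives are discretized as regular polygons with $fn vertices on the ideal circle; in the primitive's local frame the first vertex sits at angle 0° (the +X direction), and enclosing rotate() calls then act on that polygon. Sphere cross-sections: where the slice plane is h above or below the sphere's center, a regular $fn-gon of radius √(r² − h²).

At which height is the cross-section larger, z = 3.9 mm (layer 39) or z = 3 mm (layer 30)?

Layer 39 (z = 3.9): the r=6 sphere slices to a regular 6-gon of circumradius 5.620 (√(r²−h²) with h=2.1 from center) (area = (6/2)·5.620²·sin(360°/6) = 82.07 mm²); the r=5 cylinder at (2, 13.5) gives a regular 6-gon of circumradius 5 (constant along its height) (area = (6/2)·5.000²·sin(360°/6) = 64.95 mm²); the cone at (15.5, 14.5) (r1=7.5→r2=3) has section circumradius 5.520 here — a regular 6-gon (area = (6/2)·5.520²·sin(360°/6) = 79.16 mm²); the cube at (-3.5, 14.5) (footprint 9×16.5) is included at this height (area 148.50 mm²); Subtracting the remaining from the first: starting from the r=6 sphere (82.07 mm²), the r=5 cylinder at (2, 13.5) misses the remaining region (no effect); the cone at (15.5, 14.5) misses the remaining region (no effect); the 9×16.5 cube at (-3.5, 14.5) misses the remaining region (no effect) — area = 82.07 mm². So its area = 82.07 mm². Layer 30 (z = 3): the r=6 sphere contributes a regular 6-gon of circumradius √(6²−3²) = 5.196 (area = (6/2)·5.196²·sin(360°/6) = 70.15 mm²); the cylinder at (2, 13.5): section is a regular 6-gon, circumradius r=5 (area = (6/2)·5.000²·sin(360°/6) = 64.95 mm²); the cone at (15.5, 14.5): at t=0.350 of its height the radius interpolates to r₁+(r₂−r₁)t = 5.925, giving a regular 6-gon of that circumradius (area = (6/2)·5.925²·sin(360°/6) = 91.21 mm²); the cube at (-3.5, 14.5) is present — its section is the full 9×16.5 rectangle (area 148.50 mm²); After the difference (first − rest): starting from the r=6 sphere (70.15 mm²), the r=5 cylinder at (2, 13.5) misses the remaining region (no effect); the cone at (15.5, 14.5) misses the remaining region (no effect); the 9×16.5 cube at (-3.5, 14.5) misses the remaining region (no effect) — area = 70.15 mm². So its area = 70.15 mm². Layer 39 is larger (82.07 vs 70.15 mm²).

layer 39 (z = 3.9 mm)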